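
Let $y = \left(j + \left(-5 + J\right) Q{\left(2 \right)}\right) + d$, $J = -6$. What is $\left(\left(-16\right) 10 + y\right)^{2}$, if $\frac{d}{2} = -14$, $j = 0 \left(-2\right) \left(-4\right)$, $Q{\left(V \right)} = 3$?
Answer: $48841$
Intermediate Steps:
$j = 0$ ($j = 0 \left(-4\right) = 0$)
$d = -28$ ($d = 2 \left(-14\right) = -28$)
$y = -61$ ($y = \left(0 + \left(-5 - 6\right) 3\right) - 28 = \left(0 - 33\right) - 28 = -33 - 28 = -61$)
$\left(\left(-16\right) 10 + y\right)^{2} = \left(\left(-16\right) 10 - 61\right)^{2} = \left(-160 - 61\right)^{2} = \left(-221\right)^{2} = 48841$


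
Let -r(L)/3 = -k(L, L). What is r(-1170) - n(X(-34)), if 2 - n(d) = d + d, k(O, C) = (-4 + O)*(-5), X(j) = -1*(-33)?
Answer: 17674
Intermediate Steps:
X(j) = 33
k(O, C) = 20 - 5*O
n(d) = 2 - 2*d (n(d) = 2 - (d + d) = 2 - 2*d)
r(L) = 60 - 15*L (r(L) = -(-3)*(20 - 5*L) = -3*(-20 + 5*L) = 60 - 15*L)
r(-1170) - n(X(-34)) = (60 - 15*(-1170)) - (2 - 2*33) = (60 + 17550) - (2 - 66) = 17610 - 1*(-64) = 17610 + 64 = 17674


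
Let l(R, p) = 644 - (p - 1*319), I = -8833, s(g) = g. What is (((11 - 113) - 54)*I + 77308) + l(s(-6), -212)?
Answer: 1456431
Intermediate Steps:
l(R, p) = 963 - p (l(R, p) = 644 - (p - 319) = 644 - (-319 + p) = 644 + (319 - p) = 963 - p)
(((11 - 113) - 54)*I + 77308) + l(s(-6), -212) = (((11 - 113) - 54)*(-8833) + 77308) + (963 - 1*(-212)) = ((-102 - 54)*(-8833) + 77308) + (963 + 212) = (-156*(-8833) + 77308) + 1175 = (1377948 + 77308) + 1175 = 1455256 + 1175 = 1456431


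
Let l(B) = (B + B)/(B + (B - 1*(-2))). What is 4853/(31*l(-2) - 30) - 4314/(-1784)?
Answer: 1099475/7136 ≈ 154.07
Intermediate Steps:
l(B) = 2*B/(2 + 2*B) (l(B) = (2*B)/(B + (B + 2)) = (2*B)/(B + (2 + B)) = (2*B)/(2 + 2*B) = 2*B/(2 + 2*B))
4853/(31*l(-2) - 30) - 4314/(-1784) = 4853/(31*(-2/(1 - 2)) - 30) - 4314/(-1784) = 4853/(31*(-2/(-1)) - 30) - 4314*(-1/1784) = 4853/(31*(-2*(-1)) - 30) + 2157/892 = 4853/(31*2 - 30) + 2157/892 = 4853/(62 - 30) + 2157/892 = 4853/32 + 2157/892 = 1099475/7136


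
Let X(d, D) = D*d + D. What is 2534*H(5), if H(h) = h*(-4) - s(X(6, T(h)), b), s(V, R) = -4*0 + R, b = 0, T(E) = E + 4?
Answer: -50680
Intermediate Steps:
T(E) = 4 + E
X(d, D) = D + D*d
s(V, R) = R (s(V, R) = 0 + R = R)
H(h) = -4*h (H(h) = h*(-4) - 1*0 = -4*h + 0 = -4*h)
2534*H(5) = 2534*(-4*5) = 2534*(-20) = -50680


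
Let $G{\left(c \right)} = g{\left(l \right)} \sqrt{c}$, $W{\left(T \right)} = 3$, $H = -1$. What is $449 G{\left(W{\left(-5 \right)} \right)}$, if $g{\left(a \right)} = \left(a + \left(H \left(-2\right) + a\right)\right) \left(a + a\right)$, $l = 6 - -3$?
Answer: $161640 \sqrt{3} \approx 2.7997 \cdot 10^{5}$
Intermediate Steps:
$l = 9$ ($l = 6 + 3 = 9$)
$g{\left(a \right)} = 2 a \left(2 + 2 a\right)$ ($g{\left(a \right)} = \left(a + \left(\left(-1\right) \left(-2\right) + a\right)\right) \left(a + a\right) = \left(a + \left(2 + a\right)\right) 2 a = \left(2 + 2 a\right) 2 a = 2 a \left(2 + 2 a\right)$)
$G{\left(c \right)} = 360 \sqrt{c}$ ($G{\left(c \right)} = 4 \cdot 9 \left(1 + 9\right) \sqrt{c} = 4 \cdot 9 \cdot 10 \sqrt{c} = 360 \sqrt{c}$)
$449 G{\left(W{\left(-5 \right)} \right)} = 449 \cdot 360 \sqrt{3} = 161640 \sqrt{3}$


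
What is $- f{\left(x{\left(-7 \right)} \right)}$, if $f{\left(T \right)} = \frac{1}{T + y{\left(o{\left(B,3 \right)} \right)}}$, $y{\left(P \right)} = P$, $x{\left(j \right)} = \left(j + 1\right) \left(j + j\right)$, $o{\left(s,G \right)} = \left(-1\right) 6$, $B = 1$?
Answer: $- \frac{1}{78} \approx -0.012821$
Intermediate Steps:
$o{\left(s,G \right)} = -6$
$x{\left(j \right)} = 2 j \left(1 + j\right)$ ($x{\left(j \right)} = \left(1 + j\right) 2 j = 2 j \left(1 + j\right)$)
$f{\left(T \right)} = \frac{1}{-6 + T}$ ($f{\left(T \right)} = \frac{1}{T - 6} = \frac{1}{-6 + T}$)
$- f{\left(x{\left(-7 \right)} \right)} = - \frac{1}{-6 + 2 \left(-7\right) \left(1 - 7\right)} = - \frac{1}{-6 + 2 \left(-7\right) \left(-6\right)} = - \frac{1}{-6 + 84} = - \frac{1}{78}$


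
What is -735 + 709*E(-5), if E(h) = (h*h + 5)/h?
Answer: -4989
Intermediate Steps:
E(h) = (5 + h**2)/h (E(h) = (h**2 + 5)/h = (5 + h**2)/h)
-735 + 709*E(-5) = -735 + 709*(-5 + 5/(-5)) = -735 + 709*(-5 + 5*(-1/5)) = -735 + 709*(-5 - 1) = -735 + 709*(-6) = -735 - 4254 = -4989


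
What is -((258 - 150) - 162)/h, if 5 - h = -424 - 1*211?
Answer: 27/320 ≈ 0.084375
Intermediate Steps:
h = 640 (h = 5 - (-424 - 1*211) = 5 - (-424 - 211) = 5 - 1*(-635) = 5 + 635 = 640)
-((258 - 150) - 162)/h = -((258 - 150) - 162)/640 = -(108 - 162)/640 = -(-54)/640 = -1*(-27/320) = 27/320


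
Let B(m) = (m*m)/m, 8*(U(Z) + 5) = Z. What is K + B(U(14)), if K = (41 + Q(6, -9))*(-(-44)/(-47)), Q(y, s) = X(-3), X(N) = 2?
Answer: -8179/188 ≈ -43.505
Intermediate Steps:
U(Z) = -5 + Z/8
Q(y, s) = 2
B(m) = m (B(m) = m²/m = m)
K = -1892/47 (K = (41 + 2)*(-(-44)/(-47)) = 43*(-(-44)*(-1)/47) = 43*(-4*11/47) = 43*(-44/47) = -1892/47 ≈ -40.255)
K + B(U(14)) = -1892/47 + (-5 + (⅛)*14) = -1892/47 + (-5 + 7/4) = -1892/47 - 13/4 = -8179/188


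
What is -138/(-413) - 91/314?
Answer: 5749/129682 ≈ 0.044331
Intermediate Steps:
-138/(-413) - 91/314 = -138*(-1/413) - 91*1/314 = 138/413 - 91/314 = 5749/129682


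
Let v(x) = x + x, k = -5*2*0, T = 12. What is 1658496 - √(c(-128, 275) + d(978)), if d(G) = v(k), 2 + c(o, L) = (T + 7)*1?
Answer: 1658496 - √17 ≈ 1.6585e+6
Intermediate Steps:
k = 0 (k = -10*0 = 0)
c(o, L) = 17 (c(o, L) = -2 + (12 + 7)*1 = -2 + 19*1 = -2 + 19 = 17)
v(x) = 2*x
d(G) = 0 (d(G) = 2*0 = 0)
1658496 - √(c(-128, 275) + d(978)) = 1658496 - √(17 + 0) = 1658496 - √17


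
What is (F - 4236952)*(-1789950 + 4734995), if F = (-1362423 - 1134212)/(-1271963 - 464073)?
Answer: -21662274685542718665/1736036 ≈ -1.2478e+13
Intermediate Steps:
F = 2496635/1736036 (F = -2496635/(-1736036) = -2496635*(-1/1736036) = 2496635/1736036 ≈ 1.4381)
(F - 4236952)*(-1789950 + 4734995) = (2496635/1736036 - 4236952)*(-1789950 + 4734995) = -7355498705637/1736036*2945045 = -21662274685542718665/1736036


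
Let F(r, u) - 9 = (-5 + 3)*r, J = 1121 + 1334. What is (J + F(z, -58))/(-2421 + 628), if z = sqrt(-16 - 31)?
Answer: -224/163 + 2*I*sqrt(47)/1793 ≈ -1.3742 + 0.0076471*I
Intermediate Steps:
z = I*sqrt(47) (z = sqrt(-47) = I*sqrt(47) ≈ 6.8557*I)
J = 2455
F(r, u) = 9 - 2*r (F(r, u) = 9 + (-5 + 3)*r = 9 - 2*r)
(J + F(z, -58))/(-2421 + 628) = (2455 + (9 - 2*I*sqrt(47)))/(-2421 + 628) = (2455 + (9 - 2*I*sqrt(47)))/(-1793) = (2464 - 2*I*sqrt(47))*(-1/1793) = -224/163 + 2*I*sqrt(47)/1793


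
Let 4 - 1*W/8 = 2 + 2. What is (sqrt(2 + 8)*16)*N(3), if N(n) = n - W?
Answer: 48*sqrt(10) ≈ 151.79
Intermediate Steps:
W = 0 (W = 32 - 8*(2 + 2) = 32 - 8*4 = 32 - 32 = 0)
N(n) = n (N(n) = n - 1*0 = n + 0 = n)
(sqrt(2 + 8)*16)*N(3) = (sqrt(2 + 8)*16)*3 = (sqrt(10)*16)*3 = (16*sqrt(10))*3 = 48*sqrt(10)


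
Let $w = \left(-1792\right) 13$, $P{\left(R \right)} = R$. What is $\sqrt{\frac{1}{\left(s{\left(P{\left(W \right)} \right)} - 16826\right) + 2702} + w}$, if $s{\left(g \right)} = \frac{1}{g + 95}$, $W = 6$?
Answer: $\frac{i \sqrt{47406611632626407}}{1426523} \approx 152.63 i$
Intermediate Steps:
$w = -23296$
$s{\left(g \right)} = \frac{1}{95 + g}$
$\sqrt{\frac{1}{\left(s{\left(P{\left(W \right)} \right)} - 16826\right) + 2702} + w} = \sqrt{\frac{1}{\left(\frac{1}{95 + 6} - 16826\right) + 2702} - 23296} = \sqrt{\frac{1}{\left(\frac{1}{101} - 16826\right) + 2702} - 23296} = \sqrt{\frac{1}{- \frac{1699425}{101} + 2702} - 23296} = \sqrt{\frac{1}{- \frac{1426523}{101}} - 23296} = \sqrt{- \frac{101}{1426523} - 23296} = \sqrt{- \frac{33232279909}{1426523}} = \frac{i \sqrt{47406611632626407}}{1426523}$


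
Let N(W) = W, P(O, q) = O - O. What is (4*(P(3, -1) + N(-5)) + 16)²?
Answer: 16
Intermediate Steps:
P(O, q) = 0
(4*(P(3, -1) + N(-5)) + 16)² = (4*(0 - 5) + 16)² = (4*(-5) + 16)² = (-20 + 16)² = (-4)² = 16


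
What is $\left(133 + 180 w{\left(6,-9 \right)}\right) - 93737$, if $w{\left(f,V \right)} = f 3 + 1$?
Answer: $-90184$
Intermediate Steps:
$w{\left(f,V \right)} = 1 + 3 f$ ($w{\left(f,V \right)} = 3 f + 1 = 1 + 3 f$)
$\left(133 + 180 w{\left(6,-9 \right)}\right) - 93737 = \left(133 + 180 \left(1 + 3 \cdot 6\right)\right) - 93737 = \left(133 + 180 \left(1 + 18\right)\right) - 93737 = \left(133 + 180 \cdot 19\right) - 93737 = \left(133 + 3420\right) - 93737 = 3553 - 93737 = -90184$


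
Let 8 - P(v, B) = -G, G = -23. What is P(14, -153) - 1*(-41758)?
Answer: 41743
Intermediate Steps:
P(v, B) = -15 (P(v, B) = 8 - (-1)*(-23) = 8 - 1*23 = 8 - 23 = -15)
P(14, -153) - 1*(-41758) = -15 - 1*(-41758) = -15 + 41758 = 41743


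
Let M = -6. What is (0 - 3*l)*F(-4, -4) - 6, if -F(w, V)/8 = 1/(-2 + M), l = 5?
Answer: -21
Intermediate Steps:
F(w, V) = 1 (F(w, V) = -8/(-2 - 6) = -8/(-8) = -8*(-1/8) = 1)
(0 - 3*l)*F(-4, -4) - 6 = (0 - 3*5)*1 - 6 = (0 - 15)*1 - 6 = -15*1 - 6 = -15 - 6 = -21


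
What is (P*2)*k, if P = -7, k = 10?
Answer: -140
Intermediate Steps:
(P*2)*k = -7*2*10 = -14*10 = -140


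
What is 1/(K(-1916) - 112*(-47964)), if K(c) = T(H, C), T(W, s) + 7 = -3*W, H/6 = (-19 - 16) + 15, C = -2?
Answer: 1/5372321 ≈ 1.8614e-7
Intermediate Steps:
H = -120 (H = 6*((-19 - 16) + 15) = 6*(-35 + 15) = 6*(-20) = -120)
T(W, s) = -7 - 3*W
K(c) = 353 (K(c) = -7 - 3*(-120) = -7 + 360 = 353)
1/(K(-1916) - 112*(-47964)) = 1/(353 - 112*(-47964)) = 1/(353 + 5371968) = 1/5372321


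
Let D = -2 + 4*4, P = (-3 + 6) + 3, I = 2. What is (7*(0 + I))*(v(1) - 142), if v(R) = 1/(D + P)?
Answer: -19873/10 ≈ -1987.3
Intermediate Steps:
P = 6 (P = 3 + 3 = 6)
D = 14 (D = -2 + 16 = 14)
v(R) = 1/20 (v(R) = 1/(14 + 6) = 1/20)
(7*(0 + I))*(v(1) - 142) = (7*(0 + 2))*(1/20 - 142) = (7*2)*(-2839/20) = 14*(-2839/20) = -19873/10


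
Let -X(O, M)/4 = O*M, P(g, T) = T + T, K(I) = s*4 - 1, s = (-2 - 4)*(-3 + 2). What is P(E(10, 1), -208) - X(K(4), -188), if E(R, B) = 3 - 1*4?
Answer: -17712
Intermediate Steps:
E(R, B) = -1 (E(R, B) = 3 - 4 = -1)
s = 6 (s = -6*(-1) = 6)
K(I) = 23 (K(I) = 6*4 - 1 = 24 - 1 = 23)
P(g, T) = 2*T
X(O, M) = -4*M*O (X(O, M) = -4*O*M = -4*M*O)
P(E(10, 1), -208) - X(K(4), -188) = 2*(-208) - (-4)*(-188)*23 = -416 - 1*17296 = -416 - 17296 = -17712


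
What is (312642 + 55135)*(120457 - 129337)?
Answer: -3265859760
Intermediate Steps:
(312642 + 55135)*(120457 - 129337) = 367777*(-8880) = -3265859760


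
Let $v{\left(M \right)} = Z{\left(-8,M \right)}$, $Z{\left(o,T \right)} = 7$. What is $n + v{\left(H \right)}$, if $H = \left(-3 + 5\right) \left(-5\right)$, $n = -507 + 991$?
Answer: $491$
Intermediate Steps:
$n = 484$
$H = -10$ ($H = 2 \left(-5\right) = -10$)
$v{\left(M \right)} = 7$
$n + v{\left(H \right)} = 484 + 7 = 491$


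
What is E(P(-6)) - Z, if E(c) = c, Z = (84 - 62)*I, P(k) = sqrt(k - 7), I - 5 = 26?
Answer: -682 + I*sqrt(13) ≈ -682.0 + 3.6056*I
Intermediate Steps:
I = 31 (I = 5 + 26 = 31)
P(k) = sqrt(-7 + k)
Z = 682 (Z = (84 - 62)*31 = 22*31 = 682)
E(P(-6)) - Z = sqrt(-7 - 6) - 1*682 = sqrt(-13) - 682 = I*sqrt(13) - 682 = -682 + I*sqrt(13)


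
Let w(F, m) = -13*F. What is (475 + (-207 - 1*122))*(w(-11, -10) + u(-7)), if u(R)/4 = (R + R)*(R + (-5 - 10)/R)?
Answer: 60590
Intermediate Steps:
u(R) = 8*R*(R - 15/R) (u(R) = 4*((R + R)*(R + (-5 - 10)/R)) = 4*((2*R)*(R - 15/R)) = 4*(2*R*(R - 15/R)) = 8*R*(R - 15/R))
(475 + (-207 - 1*122))*(w(-11, -10) + u(-7)) = (475 + (-207 - 1*122))*(-13*(-11) + (-120 + 8*(-7)**2)) = (475 + (-207 - 122))*(143 + (-120 + 8*49)) = (475 - 329)*(143 + (-120 + 392)) = 146*(143 + 272) = 146*415 = 60590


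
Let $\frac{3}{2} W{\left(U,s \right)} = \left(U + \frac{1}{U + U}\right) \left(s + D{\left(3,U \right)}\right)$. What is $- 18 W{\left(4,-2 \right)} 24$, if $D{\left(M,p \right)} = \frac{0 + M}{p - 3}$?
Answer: $-1188$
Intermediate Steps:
$D{\left(M,p \right)} = \frac{M}{-3 + p}$
$W{\left(U,s \right)} = \frac{2 \left(U + \frac{1}{2 U}\right) \left(s + \frac{3}{-3 + U}\right)}{3}$ ($W{\left(U,s \right)} = \frac{2 \left(U + \frac{1}{U + U}\right) \left(s + \frac{3}{-3 + U}\right)}{3} = \frac{2 \left(U + \frac{1}{2 U}\right) \left(s + \frac{3}{-3 + U}\right)}{3}$)
$- 18 W{\left(4,-2 \right)} 24 = - 18 \frac{3 - 2 \left(-3 + 4\right) + 2 \cdot 4^{2} \left(3 - 2 \left(-3 + 4\right)\right)}{3 \cdot 4 \left(-3 + 4\right)} 24 = - 18 \cdot \frac{1}{3} \cdot \frac{1}{4} \cdot 1^{-1} \left(3 - 2 + 2 \cdot 16 \left(3 - 2\right)\right) 24 = - 18 \cdot \frac{1}{3} \cdot \frac{1}{4} \cdot 1 \left(3 - 2 + 2 \cdot 16 \left(3 - 2\right)\right) 24 = - 18 \cdot \frac{1}{3} \cdot \frac{1}{4} \cdot 1 \left(3 - 2 + 2 \cdot 16 \cdot 1\right) 24 = - 18 \cdot \frac{1}{3} \cdot \frac{1}{4} \cdot 1 \left(3 - 2 + 32\right) 24 = - 18 \cdot \frac{1}{3} \cdot \frac{1}{4} \cdot 1 \cdot 33 \cdot 24 = \left(-18\right) \frac{11}{4} \cdot 24 = \left(- \frac{99}{2}\right) 24 = -1188$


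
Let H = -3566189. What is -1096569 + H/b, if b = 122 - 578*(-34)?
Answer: -21687121595/19774 ≈ -1.0968e+6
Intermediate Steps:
b = 19774 (b = 122 + 19652 = 19774)
-1096569 + H/b = -1096569 - 3566189/19774 = -21687121595/19774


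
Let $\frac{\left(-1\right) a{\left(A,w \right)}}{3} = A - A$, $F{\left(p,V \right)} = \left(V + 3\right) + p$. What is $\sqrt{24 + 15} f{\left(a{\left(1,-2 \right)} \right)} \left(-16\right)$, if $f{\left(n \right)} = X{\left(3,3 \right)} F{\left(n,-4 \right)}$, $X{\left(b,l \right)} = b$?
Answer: $48 \sqrt{39} \approx 299.76$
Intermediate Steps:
$F{\left(p,V \right)} = 3 + V + p$ ($F{\left(p,V \right)} = \left(3 + V\right) + p = 3 + V + p$)
$a{\left(A,w \right)} = 0$ ($a{\left(A,w \right)} = - 3 \left(A - A\right) = \left(-3\right) 0 = 0$)
$f{\left(n \right)} = -3 + 3 n$ ($f{\left(n \right)} = 3 \left(3 - 4 + n\right) = 3 \left(-1 + n\right) = -3 + 3 n$)
$\sqrt{24 + 15} f{\left(a{\left(1,-2 \right)} \right)} \left(-16\right) = \sqrt{24 + 15} \left(-3 + 3 \cdot 0\right) \left(-16\right) = \sqrt{39} \left(-3 + 0\right) \left(-16\right) = \sqrt{39} \left(-3\right) \left(-16\right) = - 3 \sqrt{39} \left(-16\right) = 48 \sqrt{39}$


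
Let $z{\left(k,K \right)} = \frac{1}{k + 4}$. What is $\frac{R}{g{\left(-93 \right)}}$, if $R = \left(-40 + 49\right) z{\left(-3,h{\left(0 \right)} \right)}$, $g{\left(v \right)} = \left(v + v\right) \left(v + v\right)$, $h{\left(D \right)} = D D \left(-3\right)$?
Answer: $\frac{1}{3844} \approx 0.00026015$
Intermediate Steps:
$h{\left(D \right)} = - 3 D^{2}$ ($h{\left(D \right)} = D^{2} \left(-3\right) = - 3 D^{2}$)
$z{\left(k,K \right)} = \frac{1}{4 + k}$
$g{\left(v \right)} = 4 v^{2}$ ($g{\left(v \right)} = 2 v 2 v = 4 v^{2}$)
$R = 9$ ($R = \frac{-40 + 49}{4 - 3} = \frac{9}{1} = 9 \cdot 1 = 9$)
$\frac{R}{g{\left(-93 \right)}} = \frac{9}{4 \left(-93\right)^{2}} = \frac{9}{4 \cdot 8649} = \frac{9}{34596} = 9 \cdot \frac{1}{34596} = \frac{1}{3844}$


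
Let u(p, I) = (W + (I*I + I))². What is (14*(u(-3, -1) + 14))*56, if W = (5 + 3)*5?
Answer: 1265376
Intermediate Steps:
W = 40 (W = 8*5 = 40)
u(p, I) = (40 + I + I²)² (u(p, I) = (40 + (I*I + I))² = (40 + (I² + I))² = (40 + (I + I²))² = (40 + I + I²)²)
(14*(u(-3, -1) + 14))*56 = (14*((40 - 1 + (-1)²)² + 14))*56 = (14*((40 - 1 + 1)² + 14))*56 = (14*(40² + 14))*56 = (14*(1600 + 14))*56 = (14*1614)*56 = 22596*56 = 1265376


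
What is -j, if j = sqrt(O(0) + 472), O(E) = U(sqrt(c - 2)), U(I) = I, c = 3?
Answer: -sqrt(473) ≈ -21.749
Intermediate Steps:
O(E) = 1 (O(E) = sqrt(3 - 2) = sqrt(1) = 1)
j = sqrt(473) (j = sqrt(1 + 472) = sqrt(473) ≈ 21.749)
-j = -sqrt(473)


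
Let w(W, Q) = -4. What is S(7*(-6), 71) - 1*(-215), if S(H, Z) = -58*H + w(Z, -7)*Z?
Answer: 2367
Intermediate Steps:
S(H, Z) = -58*H - 4*Z
S(7*(-6), 71) - 1*(-215) = (-406*(-6) - 4*71) - 1*(-215) = (-58*(-42) - 284) + 215 = (2436 - 284) + 215 = 2152 + 215 = 2367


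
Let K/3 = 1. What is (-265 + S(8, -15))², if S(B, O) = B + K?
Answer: 64516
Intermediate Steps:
K = 3 (K = 3*1 = 3)
S(B, O) = 3 + B (S(B, O) = B + 3 = 3 + B)
(-265 + S(8, -15))² = (-265 + (3 + 8))² = (-265 + 11)² = (-254)² = 64516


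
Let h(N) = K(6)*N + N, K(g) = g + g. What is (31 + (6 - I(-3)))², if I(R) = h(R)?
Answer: 5776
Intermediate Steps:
K(g) = 2*g
h(N) = 13*N (h(N) = (2*6)*N + N = 12*N + N = 13*N)
I(R) = 13*R
(31 + (6 - I(-3)))² = (31 + (6 - 13*(-3)))² = (31 + (6 - 1*(-39)))² = (31 + (6 + 39))² = (31 + 45)² = 76² = 5776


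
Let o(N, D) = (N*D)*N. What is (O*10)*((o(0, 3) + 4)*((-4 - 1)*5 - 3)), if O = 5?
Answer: -5600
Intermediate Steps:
o(N, D) = D*N**2 (o(N, D) = (D*N)*N = D*N**2)
(O*10)*((o(0, 3) + 4)*((-4 - 1)*5 - 3)) = (5*10)*((3*0**2 + 4)*((-4 - 1)*5 - 3)) = 50*((3*0 + 4)*(-5*5 - 3)) = 50*((0 + 4)*(-25 - 3)) = 50*(4*(-28)) = 50*(-112) = -5600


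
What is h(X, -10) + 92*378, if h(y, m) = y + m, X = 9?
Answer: 34775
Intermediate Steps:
h(y, m) = m + y
h(X, -10) + 92*378 = (-10 + 9) + 92*378 = -1 + 34776 = 34775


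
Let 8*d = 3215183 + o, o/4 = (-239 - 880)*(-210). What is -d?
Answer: -4155143/8 ≈ -5.1939e+5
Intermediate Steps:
o = 939960 (o = 4*((-239 - 880)*(-210)) = 4*(-1119*(-210)) = 4*234990 = 939960)
d = 4155143/8 (d = (3215183 + 939960)/8 = (⅛)*4155143 = 4155143/8 ≈ 5.1939e+5)
-d = -1*4155143/8 = -4155143/8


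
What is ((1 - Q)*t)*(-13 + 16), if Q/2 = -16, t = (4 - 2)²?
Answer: 396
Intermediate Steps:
t = 4 (t = 2² = 4)
Q = -32 (Q = 2*(-16) = -32)
((1 - Q)*t)*(-13 + 16) = ((1 - 1*(-32))*4)*(-13 + 16) = ((1 + 32)*4)*3 = (33*4)*3 = 132*3 = 396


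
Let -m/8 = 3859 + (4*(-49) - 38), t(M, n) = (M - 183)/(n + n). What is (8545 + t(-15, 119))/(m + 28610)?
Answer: -39106/1785 ≈ -21.908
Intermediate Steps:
t(M, n) = (-183 + M)/(2*n) (t(M, n) = (-183 + M)/((2*n)) = (-183 + M)*(1/(2*n)) = (-183 + M)/(2*n))
m = -29000 (m = -8*(3859 + (4*(-49) - 38)) = -8*(3859 + (-196 - 38)) = -8*(3859 - 234) = -8*3625 = -29000)
(8545 + t(-15, 119))/(m + 28610) = (8545 + (½)*(-183 - 15)/119)/(-29000 + 28610) = (8545 + (½)*(1/119)*(-198))/(-390) = (8545 - 99/119)*(-1/390) = (1016756/119)*(-1/390) = -39106/1785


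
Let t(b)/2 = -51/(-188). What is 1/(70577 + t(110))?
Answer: 94/6634289 ≈ 1.4169e-5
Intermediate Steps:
t(b) = 51/94 (t(b) = 2*(-51/(-188)) = 2*(-51*(-1/188)) = 2*(51/188) = 51/94)
1/(70577 + t(110)) = 1/(70577 + 51/94) = 1/(6634289/94) = 94/6634289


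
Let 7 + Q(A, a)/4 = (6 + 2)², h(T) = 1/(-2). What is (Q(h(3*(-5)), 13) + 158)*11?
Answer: 4246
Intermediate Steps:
h(T) = -½
Q(A, a) = 228 (Q(A, a) = -28 + 4*(6 + 2)² = -28 + 4*8² = -28 + 4*64 = -28 + 256 = 228)
(Q(h(3*(-5)), 13) + 158)*11 = (228 + 158)*11 = 386*11 = 4246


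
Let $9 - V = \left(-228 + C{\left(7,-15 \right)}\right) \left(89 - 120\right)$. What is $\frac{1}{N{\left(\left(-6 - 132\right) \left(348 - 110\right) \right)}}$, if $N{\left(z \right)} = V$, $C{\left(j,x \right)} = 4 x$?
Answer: $- \frac{1}{8919} \approx -0.00011212$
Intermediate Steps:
$V = -8919$ ($V = 9 - \left(-228 + 4 \left(-15\right)\right) \left(89 - 120\right) = 9 - \left(-228 - 60\right) \left(-31\right) = 9 - \left(-288\right) \left(-31\right) = 9 - 8928 = -8919$)
$N{\left(z \right)} = -8919$
$\frac{1}{N{\left(\left(-6 - 132\right) \left(348 - 110\right) \right)}} = \frac{1}{-8919} = - \frac{1}{8919}$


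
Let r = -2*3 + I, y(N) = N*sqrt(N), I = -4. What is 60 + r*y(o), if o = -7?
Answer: 60 + 70*I*sqrt(7) ≈ 60.0 + 185.2*I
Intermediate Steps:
y(N) = N**(3/2)
r = -10 (r = -2*3 - 4 = -6 - 4 = -10)
60 + r*y(o) = 60 - (-70)*I*sqrt(7) = 60 + 70*I*sqrt(7)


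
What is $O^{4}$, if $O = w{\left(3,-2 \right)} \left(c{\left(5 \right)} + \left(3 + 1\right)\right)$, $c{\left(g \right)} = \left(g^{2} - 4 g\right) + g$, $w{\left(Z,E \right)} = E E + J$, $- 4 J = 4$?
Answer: $3111696$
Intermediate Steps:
$J = -1$ ($J = \left(- \frac{1}{4}\right) 4 = -1$)
$w{\left(Z,E \right)} = -1 + E^{2}$ ($w{\left(Z,E \right)} = E E - 1 = E^{2} - 1 = -1 + E^{2}$)
$c{\left(g \right)} = g^{2} - 3 g$
$O = 42$ ($O = \left(-1 + \left(-2\right)^{2}\right) \left(5 \left(-3 + 5\right) + \left(3 + 1\right)\right) = \left(-1 + 4\right) \left(5 \cdot 2 + 4\right) = 3 \left(10 + 4\right) = 3 \cdot 14 = 42$)
$O^{4} = 42^{4} = 3111696$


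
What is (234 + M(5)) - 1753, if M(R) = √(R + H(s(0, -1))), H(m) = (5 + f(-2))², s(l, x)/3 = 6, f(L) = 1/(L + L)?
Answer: -6055/4 ≈ -1513.8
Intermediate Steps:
f(L) = 1/(2*L)
s(l, x) = 18 (s(l, x) = 3*6 = 18)
H(m) = 361/16 (H(m) = (5 + (½)/(-2))² = (5 + (½)*(-½))² = (5 - ¼)² = (19/4)² = 361/16)
M(R) = √(361/16 + R) (M(R) = √(R + 361/16) = √(361/16 + R))
(234 + M(5)) - 1753 = (234 + √(361 + 16*5)/4) - 1753 = (234 + √(361 + 80)/4) - 1753 = (234 + √441/4) - 1753 = (234 + (¼)*21) - 1753 = (234 + 21/4) - 1753 = 957/4 - 1753 = -6055/4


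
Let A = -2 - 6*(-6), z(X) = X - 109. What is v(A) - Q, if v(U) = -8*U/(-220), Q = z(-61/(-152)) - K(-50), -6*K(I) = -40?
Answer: 2921863/25080 ≈ 116.50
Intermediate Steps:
K(I) = 20/3 (K(I) = -⅙*(-40) = 20/3)
z(X) = -109 + X
A = 34 (A = -2 + 36 = 34)
Q = -52561/456 (Q = (-109 - 61/(-152)) - 1*20/3 = (-109 - 61*(-1/152)) - 20/3 = (-109 + 61/152) - 20/3 = -16507/152 - 20/3 = -52561/456 ≈ -115.27)
v(U) = 2*U/55 (v(U) = -8*U*(-1/220) = 2*U/55)
v(A) - Q = (2/55)*34 - 1*(-52561/456) = 68/55 + 52561/456 = 2921863/25080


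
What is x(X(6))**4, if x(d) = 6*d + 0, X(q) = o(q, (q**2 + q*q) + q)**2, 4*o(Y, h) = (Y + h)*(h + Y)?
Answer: 121504859590073580617991192576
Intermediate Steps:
o(Y, h) = (Y + h)**2/4 (o(Y, h) = ((Y + h)*(h + Y))/4 = ((Y + h)*(Y + h))/4 = (Y + h)**2/4)
X(q) = (2*q + 2*q**2)**4/16 (X(q) = ((q + ((q**2 + q*q) + q))**2/4)**2 = ((q + ((q**2 + q**2) + q))**2/4)**2 = ((q + (2*q**2 + q))**2/4)**2 = ((q + (q + 2*q**2))**2/4)**2 = ((2*q + 2*q**2)**2/4)**2 = (2*q + 2*q**2)**4/16)
x(d) = 6*d
x(X(6))**4 = (6*(6**4*(1 + 6)**4))**4 = (6*(1296*7**4))**4 = (6*(1296*2401))**4 = (6*3111696)**4 = 18670176**4 = 121504859590073580617991192576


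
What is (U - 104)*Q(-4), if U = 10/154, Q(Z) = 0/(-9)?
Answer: 0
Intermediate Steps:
Q(Z) = 0 (Q(Z) = 0*(-⅑) = 0)
U = 5/77 (U = 10*(1/154) = 5/77 ≈ 0.064935)
(U - 104)*Q(-4) = (5/77 - 104)*0 = -8003/77*0 = 0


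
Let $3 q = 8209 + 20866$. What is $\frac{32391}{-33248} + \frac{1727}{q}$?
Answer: $- \frac{769510437}{966685600} \approx -0.79603$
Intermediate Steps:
$q = \frac{29075}{3}$ ($q = \frac{8209 + 20866}{3} = \frac{1}{3} \cdot 29075 = \frac{29075}{3} \approx 9691.7$)
$\frac{32391}{-33248} + \frac{1727}{q} = \frac{32391}{-33248} + \frac{1727}{\frac{29075}{3}} = 32391 \left(- \frac{1}{33248}\right) + 1727 \cdot \frac{3}{29075} = - \frac{32391}{33248} + \frac{5181}{29075} = - \frac{769510437}{966685600}$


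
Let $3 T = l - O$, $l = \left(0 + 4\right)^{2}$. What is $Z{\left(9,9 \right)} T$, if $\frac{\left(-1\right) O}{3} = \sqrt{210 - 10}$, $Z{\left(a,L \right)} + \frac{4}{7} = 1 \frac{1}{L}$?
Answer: $- \frac{464}{189} - \frac{290 \sqrt{2}}{63} \approx -8.9649$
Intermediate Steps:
$Z{\left(a,L \right)} = - \frac{4}{7} + \frac{1}{L}$ ($Z{\left(a,L \right)} = - \frac{4}{7} + 1 \frac{1}{L} = - \frac{4}{7} + \frac{1}{L}$)
$O = - 30 \sqrt{2}$ ($O = - 3 \sqrt{210 - 10} = - 3 \sqrt{200} = - 3 \cdot 10 \sqrt{2} = - 30 \sqrt{2} \approx -42.426$)
$l = 16$ ($l = 4^{2} = 16$)
$T = \frac{16}{3} + 10 \sqrt{2}$ ($T = \frac{16 - - 30 \sqrt{2}}{3} = \frac{16 + 30 \sqrt{2}}{3} = \frac{16}{3} + 10 \sqrt{2} \approx 19.475$)
$Z{\left(9,9 \right)} T = \left(- \frac{4}{7} + \frac{1}{9}\right) \left(\frac{16}{3} + 10 \sqrt{2}\right) = - \frac{29 \left(\frac{16}{3} + 10 \sqrt{2}\right)}{63} = - \frac{464}{189} - \frac{290 \sqrt{2}}{63}$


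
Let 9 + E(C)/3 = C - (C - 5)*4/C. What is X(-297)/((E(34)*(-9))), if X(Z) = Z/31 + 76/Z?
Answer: 1539605/91232163 ≈ 0.016876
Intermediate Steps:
E(C) = -27 + 3*C - 12*(-5 + C)/C (E(C) = -27 + 3*(C - (C - 5)*4/C) = -27 + 3*(C - (-5 + C)*4/C) = -27 + 3*(C - 4*(-5 + C)/C) = -27 + (3*C - 12*(-5 + C)/C) = -27 + 3*C - 12*(-5 + C)/C)
X(Z) = 76/Z + Z/31 (X(Z) = Z*(1/31) + 76/Z = Z/31 + 76/Z = 76/Z + Z/31)
X(-297)/((E(34)*(-9))) = (76/(-297) + (1/31)*(-297))/(((-39 + 3*34 + 60/34)*(-9))) = (76*(-1/297) - 297/31)/(((-39 + 102 + 60*(1/34))*(-9))) = (-76/297 - 297/31)/(((-39 + 102 + 30/17)*(-9))) = -90565/(9207*((1101/17)*(-9))) = -90565/(9207*(-9909/17)) = -90565/9207*(-17/9909) = 1539605/91232163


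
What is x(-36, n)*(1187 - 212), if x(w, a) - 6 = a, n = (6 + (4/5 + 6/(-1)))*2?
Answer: 7410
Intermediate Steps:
n = 8/5 (n = (6 + (4*(⅕) + 6*(-1)))*2 = (6 + (⅘ - 6))*2 = (6 - 26/5)*2 = (⅘)*2 = 8/5 ≈ 1.6000)
x(w, a) = 6 + a
x(-36, n)*(1187 - 212) = (6 + 8/5)*(1187 - 212) = (38/5)*975 = 7410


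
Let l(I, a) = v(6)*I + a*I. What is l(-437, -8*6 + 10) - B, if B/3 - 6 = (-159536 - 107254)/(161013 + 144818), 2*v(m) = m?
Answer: 4672980557/305831 ≈ 15280.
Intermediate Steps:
v(m) = m/2
B = 4704588/305831 (B = 18 + 3*((-159536 - 107254)/(161013 + 144818)) = 18 + 3*(-266790/305831) = 18 - 800370/305831 = 4704588/305831 ≈ 15.383)
l(I, a) = 3*I + I*a (l(I, a) = ((1/2)*6)*I + a*I = 3*I + I*a)
l(-437, -8*6 + 10) - B = -437*(3 + (-8*6 + 10)) - 1*4704588/305831 = -437*(3 + (-48 + 10)) - 4704588/305831 = -437*(3 - 38) - 4704588/305831 = -437*(-35) - 4704588/305831 = 15295 - 4704588/305831 = 4672980557/305831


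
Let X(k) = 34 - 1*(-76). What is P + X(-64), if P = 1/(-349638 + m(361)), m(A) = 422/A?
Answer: 13884078199/126218896 ≈ 110.00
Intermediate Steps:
X(k) = 110 (X(k) = 34 + 76 = 110)
P = -361/126218896 (P = 1/(-349638 + 422/361) = 1/(-126218896/361) = -361/126218896 ≈ -2.8601e-6)
P + X(-64) = -361/126218896 + 110 = 13884078199/126218896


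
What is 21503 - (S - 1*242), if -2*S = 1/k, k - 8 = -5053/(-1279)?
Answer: 664745929/30570 ≈ 21745.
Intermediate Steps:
k = 15285/1279 (k = 8 - 5053/(-1279) = 8 - 5053*(-1/1279) = 8 + 5053/1279 = 15285/1279 ≈ 11.951)
S = -1279/30570 (S = -1/(2*15285/1279) = -½*1279/15285 = -1279/30570 ≈ -0.041838)
21503 - (S - 1*242) = 21503 - (-1279/30570 - 1*242) = 21503 - (-1279/30570 - 242) = 21503 - 1*(-7399219/30570) = 21503 + 7399219/30570 = 664745929/30570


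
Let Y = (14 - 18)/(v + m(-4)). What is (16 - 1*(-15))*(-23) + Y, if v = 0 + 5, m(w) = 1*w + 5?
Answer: -2141/3 ≈ -713.67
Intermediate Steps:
m(w) = 5 + w (m(w) = w + 5 = 5 + w)
v = 5
Y = -⅔ (Y = (14 - 18)/(5 + (5 - 4)) = -4/(5 + 1) = -4/6 = -4*⅙ = -⅔ ≈ -0.66667)
(16 - 1*(-15))*(-23) + Y = (16 - 1*(-15))*(-23) - ⅔ = (16 + 15)*(-23) - ⅔ = 31*(-23) - ⅔ = -713 - ⅔ = -2141/3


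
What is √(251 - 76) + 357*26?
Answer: 9282 + 5*√7 ≈ 9295.2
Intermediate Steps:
√(251 - 76) + 357*26 = √175 + 9282 = 5*√7 + 9282 = 9282 + 5*√7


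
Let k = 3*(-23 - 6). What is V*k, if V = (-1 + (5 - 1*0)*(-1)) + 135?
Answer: -11223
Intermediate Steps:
k = -87 (k = 3*(-29) = -87)
V = 129 (V = (-1 + (5 + 0)*(-1)) + 135 = (-1 + 5*(-1)) + 135 = (-1 - 5) + 135 = -6 + 135 = 129)
V*k = 129*(-87) = -11223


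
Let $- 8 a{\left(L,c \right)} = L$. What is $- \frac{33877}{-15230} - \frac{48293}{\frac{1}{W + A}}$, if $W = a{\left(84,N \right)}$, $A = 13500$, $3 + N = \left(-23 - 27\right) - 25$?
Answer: $- \frac{4960779728014}{7615} \approx -6.5145 \cdot 10^{8}$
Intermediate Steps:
$N = -78$ ($N = -3 - 75 = -78$)
$a{\left(L,c \right)} = - \frac{L}{8}$
$W = - \frac{21}{2}$ ($W = \left(- \frac{1}{8}\right) 84 = - \frac{21}{2} \approx -10.5$)
$- \frac{33877}{-15230} - \frac{48293}{\frac{1}{W + A}} = - \frac{33877}{-15230} - \frac{48293}{\frac{1}{- \frac{21}{2} + 13500}} = \left(-33877\right) \left(- \frac{1}{15230}\right) - \frac{48293}{\frac{1}{\frac{26979}{2}}} = \frac{33877}{15230} - \frac{48293}{\frac{2}{26979}} = \frac{33877}{15230} - \frac{1302896847}{2} = - \frac{4960779728014}{7615}$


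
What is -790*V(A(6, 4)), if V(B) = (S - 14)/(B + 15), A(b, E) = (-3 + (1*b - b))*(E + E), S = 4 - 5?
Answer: -3950/3 ≈ -1316.7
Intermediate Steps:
S = -1
A(b, E) = -6*E (A(b, E) = (-3 + (b - b))*(2*E) = (-3 + 0)*(2*E) = -6*E)
V(B) = -15/(15 + B) (V(B) = (-1 - 14)/(B + 15) = -15/(15 + B))
-790*V(A(6, 4)) = -(-11850)/(15 - 6*4) = -(-11850)/(15 - 24) = -(-11850)/(-9) = -(-11850)*(-1)/9 = -790*5/3 = -3950/3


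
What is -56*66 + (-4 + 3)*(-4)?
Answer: -3692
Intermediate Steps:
-56*66 + (-4 + 3)*(-4) = -3696 - 1*(-4) = -3696 + 4 = -3692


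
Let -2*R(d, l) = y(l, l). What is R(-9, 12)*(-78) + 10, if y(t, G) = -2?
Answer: -68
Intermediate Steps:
R(d, l) = 1 (R(d, l) = -½*(-2) = 1)
R(-9, 12)*(-78) + 10 = 1*(-78) + 10 = -78 + 10 = -68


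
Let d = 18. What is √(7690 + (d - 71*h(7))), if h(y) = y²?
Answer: √4229 ≈ 65.031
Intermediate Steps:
√(7690 + (d - 71*h(7))) = √(7690 + (18 - 71*7²)) = √(7690 + (18 - 71*49)) = √(7690 + (18 - 3479)) = √(7690 - 3461) = √4229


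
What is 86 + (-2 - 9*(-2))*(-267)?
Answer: -4186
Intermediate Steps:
86 + (-2 - 9*(-2))*(-267) = 86 + (-2 + 18)*(-267) = 86 + 16*(-267) = 86 - 4272 = -4186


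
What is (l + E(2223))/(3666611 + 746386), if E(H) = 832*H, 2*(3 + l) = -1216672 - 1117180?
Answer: 682607/4412997 ≈ 0.15468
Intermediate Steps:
l = -1166929 (l = -3 + (-1216672 - 1117180)/2 = -3 + (1/2)*(-2333852) = -3 - 1166926 = -1166929)
(l + E(2223))/(3666611 + 746386) = (-1166929 + 832*2223)/(3666611 + 746386) = (-1166929 + 1849536)/4412997 = 682607*(1/4412997) = 682607/4412997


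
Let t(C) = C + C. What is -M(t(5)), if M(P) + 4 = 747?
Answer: -743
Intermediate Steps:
t(C) = 2*C
M(P) = 743 (M(P) = -4 + 747 = 743)
-M(t(5)) = -1*743 = -743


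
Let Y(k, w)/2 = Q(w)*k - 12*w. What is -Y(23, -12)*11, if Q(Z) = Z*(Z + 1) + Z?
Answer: -63888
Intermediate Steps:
Q(Z) = Z + Z*(1 + Z) (Q(Z) = Z*(1 + Z) + Z = Z + Z*(1 + Z))
Y(k, w) = -24*w + 2*k*w*(2 + w) (Y(k, w) = 2*((w*(2 + w))*k - 12*w) = 2*(k*w*(2 + w) - 12*w) = 2*(-12*w + k*w*(2 + w)) = -24*w + 2*k*w*(2 + w))
-Y(23, -12)*11 = -2*(-12)*(-12 + 23*(2 - 12))*11 = -2*(-12)*(-12 + 23*(-10))*11 = -2*(-12)*(-12 - 230)*11 = -2*(-12)*(-242)*11 = -5808*11 = -1*63888 = -63888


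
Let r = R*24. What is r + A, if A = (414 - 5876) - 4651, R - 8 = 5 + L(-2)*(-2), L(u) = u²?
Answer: -9993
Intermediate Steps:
R = 5 (R = 8 + (5 + (-2)²*(-2)) = 8 + (5 + 4*(-2)) = 8 + (5 - 8) = 8 - 3 = 5)
A = -10113 (A = -5462 - 4651 = -10113)
r = 120 (r = 5*24 = 120)
r + A = 120 - 10113 = -9993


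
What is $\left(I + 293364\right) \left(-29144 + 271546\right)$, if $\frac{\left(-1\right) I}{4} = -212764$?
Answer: $277409696840$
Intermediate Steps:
$I = 851056$ ($I = \left(-4\right) \left(-212764\right) = 851056$)
$\left(I + 293364\right) \left(-29144 + 271546\right) = \left(851056 + 293364\right) \left(-29144 + 271546\right) = 1144420 \cdot 242402 = 277409696840$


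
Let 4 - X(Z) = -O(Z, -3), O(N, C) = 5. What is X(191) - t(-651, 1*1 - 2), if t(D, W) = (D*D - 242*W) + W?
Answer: -424033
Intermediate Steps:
t(D, W) = D² - 241*W (t(D, W) = (D² - 242*W) + W = D² - 241*W)
X(Z) = 9 (X(Z) = 4 - (-1)*5 = 4 - 1*(-5) = 4 + 5 = 9)
X(191) - t(-651, 1*1 - 2) = 9 - ((-651)² - 241*(1*1 - 2)) = 9 - (423801 - 241*(1 - 2)) = 9 - (423801 - 241*(-1)) = 9 - (423801 + 241) = 9 - 1*424042 = 9 - 424042 = -424033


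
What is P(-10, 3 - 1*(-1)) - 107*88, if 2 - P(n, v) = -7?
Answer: -9407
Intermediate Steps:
P(n, v) = 9 (P(n, v) = 2 - 1*(-7) = 2 + 7 = 9)
P(-10, 3 - 1*(-1)) - 107*88 = 9 - 107*88 = 9 - 9416 = -9407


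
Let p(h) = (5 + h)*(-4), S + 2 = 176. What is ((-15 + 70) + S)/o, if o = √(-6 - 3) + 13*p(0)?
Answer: -59540/67609 - 687*I/67609 ≈ -0.88065 - 0.010161*I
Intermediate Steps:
S = 174 (S = -2 + 176 = 174)
p(h) = -20 - 4*h
o = -260 + 3*I (o = √(-6 - 3) + 13*(-20 - 4*0) = √(-9) + 13*(-20 + 0) = 3*I + 13*(-20) = 3*I - 260 = -260 + 3*I ≈ -260.0 + 3.0*I)
((-15 + 70) + S)/o = ((-15 + 70) + 174)/(-260 + 3*I) = (55 + 174)*((-260 - 3*I)/67609) = 229*((-260 - 3*I)/67609) = 229*(-260 - 3*I)/67609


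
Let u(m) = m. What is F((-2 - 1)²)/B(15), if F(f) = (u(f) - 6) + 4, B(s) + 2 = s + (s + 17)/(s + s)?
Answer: 105/211 ≈ 0.49763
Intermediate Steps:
B(s) = -2 + s + (17 + s)/(2*s) (B(s) = -2 + (s + (s + 17)/(s + s)) = -2 + (s + (17 + s)/((2*s))) = -2 + (s + (17 + s)*(1/(2*s))) = -2 + (s + (17 + s)/(2*s)) = -2 + s + (17 + s)/(2*s))
F(f) = -2 + f (F(f) = (f - 6) + 4 = (-6 + f) + 4 = -2 + f)
F((-2 - 1)²)/B(15) = (-2 + (-2 - 1)²)/(-3/2 + 15 + (17/2)/15) = (-2 + (-3)²)/(-3/2 + 15 + (17/2)*(1/15)) = (-2 + 9)/(-3/2 + 15 + 17/30) = 7/(211/15) = 7*(15/211) = 105/211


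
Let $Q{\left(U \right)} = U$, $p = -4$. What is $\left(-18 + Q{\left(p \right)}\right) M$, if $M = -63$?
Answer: $1386$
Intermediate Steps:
$\left(-18 + Q{\left(p \right)}\right) M = \left(-18 - 4\right) \left(-63\right) = \left(-22\right) \left(-63\right) = 1386$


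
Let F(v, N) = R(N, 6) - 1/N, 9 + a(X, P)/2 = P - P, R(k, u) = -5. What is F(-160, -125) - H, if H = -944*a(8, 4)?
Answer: -2124624/125 ≈ -16997.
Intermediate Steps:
a(X, P) = -18 (a(X, P) = -18 + 2*(P - P) = -18 + 2*0 = -18 + 0 = -18)
H = 16992 (H = -944*(-18) = 16992)
F(v, N) = -5 - 1/N
F(-160, -125) - H = (-5 - 1/(-125)) - 1*16992 = (-5 - 1*(-1/125)) - 16992 = (-5 + 1/125) - 16992 = -624/125 - 16992 = -2124624/125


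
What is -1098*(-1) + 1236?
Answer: 2334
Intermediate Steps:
-1098*(-1) + 1236 = 1098 + 1236 = 2334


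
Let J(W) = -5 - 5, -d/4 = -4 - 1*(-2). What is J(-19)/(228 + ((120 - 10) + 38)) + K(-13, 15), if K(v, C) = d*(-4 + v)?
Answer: -25573/188 ≈ -136.03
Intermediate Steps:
d = 8 (d = -4*(-4 - 1*(-2)) = -4*(-4 + 2) = -4*(-2) = 8)
K(v, C) = -32 + 8*v (K(v, C) = 8*(-4 + v) = -32 + 8*v)
J(W) = -10
J(-19)/(228 + ((120 - 10) + 38)) + K(-13, 15) = -10/(228 + ((120 - 10) + 38)) + (-32 + 8*(-13)) = -10/(228 + (110 + 38)) + (-32 - 104) = -10/(228 + 148) - 136 = -10/376 - 136 = (1/376)*(-10) - 136 = -5/188 - 136 = -25573/188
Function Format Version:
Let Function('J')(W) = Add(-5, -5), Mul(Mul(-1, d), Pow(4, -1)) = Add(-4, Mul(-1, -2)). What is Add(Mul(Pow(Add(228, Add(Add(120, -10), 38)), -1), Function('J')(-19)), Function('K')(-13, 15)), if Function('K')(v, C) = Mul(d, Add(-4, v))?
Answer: Rational(-25573, 188) ≈ -136.03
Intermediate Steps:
d = 8 (d = Mul(-4, Add(-4, Mul(-1, -2))) = Mul(-4, Add(-4, 2)) = Mul(-4, -2) = 8)
Function('K')(v, C) = Add(-32, Mul(8, v)) (Function('K')(v, C) = Mul(8, Add(-4, v)) = Add(-32, Mul(8, v)))
Function('J')(W) = -10
Add(Mul(Pow(Add(228, Add(Add(120, -10), 38)), -1), Function('J')(-19)), Function('K')(-13, 15)) = Add(Mul(Pow(Add(228, Add(Add(120, -10), 38)), -1), -10), Add(-32, Mul(8, -13))) = Add(Mul(Pow(Add(228, Add(110, 38)), -1), -10), Add(-32, -104)) = Add(Mul(Pow(Add(228, 148), -1), -10), -136) = Add(Mul(Pow(376, -1), -10), -136) = Add(Mul(Rational(1, 376), -10), -136) = Add(Rational(-5, 188), -136) = Rational(-25573, 188)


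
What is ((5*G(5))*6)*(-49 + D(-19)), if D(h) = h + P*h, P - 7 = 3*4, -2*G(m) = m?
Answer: 32175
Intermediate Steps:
G(m) = -m/2
P = 19 (P = 7 + 3*4 = 7 + 12 = 19)
D(h) = 20*h (D(h) = h + 19*h = 20*h)
((5*G(5))*6)*(-49 + D(-19)) = ((5*(-½*5))*6)*(-49 + 20*(-19)) = ((5*(-5/2))*6)*(-49 - 380) = -25/2*6*(-429) = -75*(-429) = 32175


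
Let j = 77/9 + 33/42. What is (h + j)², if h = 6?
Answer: 3736489/15876 ≈ 235.35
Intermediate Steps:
j = 1177/126 (j = 77*(⅑) + 33*(1/42) = 77/9 + 11/14 = 1177/126 ≈ 9.3413)
(h + j)² = (6 + 1177/126)² = (1933/126)² = 3736489/15876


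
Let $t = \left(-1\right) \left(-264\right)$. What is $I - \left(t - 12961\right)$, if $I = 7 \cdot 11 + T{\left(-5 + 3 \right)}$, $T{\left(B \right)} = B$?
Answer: $12772$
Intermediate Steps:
$t = 264$
$I = 75$ ($I = 7 \cdot 11 + \left(-5 + 3\right) = 77 - 2 = 75$)
$I - \left(t - 12961\right) = 75 - \left(264 - 12961\right) = 75 - -12697 = 75 + 12697 = 12772$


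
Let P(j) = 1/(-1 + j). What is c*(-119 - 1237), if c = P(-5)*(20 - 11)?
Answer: 2034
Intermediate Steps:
c = -3/2 (c = (20 - 11)/(-1 - 5) = 9/(-6) = -1/6*9 = -3/2 ≈ -1.5000)
c*(-119 - 1237) = -3*(-119 - 1237)/2 = -3/2*(-1356) = 2034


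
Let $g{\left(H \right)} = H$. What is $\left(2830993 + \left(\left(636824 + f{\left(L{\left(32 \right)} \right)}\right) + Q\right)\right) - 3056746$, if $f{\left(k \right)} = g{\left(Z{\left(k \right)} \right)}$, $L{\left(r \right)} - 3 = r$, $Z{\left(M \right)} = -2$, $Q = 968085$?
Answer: $1379154$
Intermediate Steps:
$L{\left(r \right)} = 3 + r$
$f{\left(k \right)} = -2$
$\left(2830993 + \left(\left(636824 + f{\left(L{\left(32 \right)} \right)}\right) + Q\right)\right) - 3056746 = \left(2830993 + \left(\left(636824 - 2\right) + 968085\right)\right) - 3056746 = \left(2830993 + \left(636822 + 968085\right)\right) - 3056746 = \left(2830993 + 1604907\right) - 3056746 = 4435900 - 3056746 = 1379154$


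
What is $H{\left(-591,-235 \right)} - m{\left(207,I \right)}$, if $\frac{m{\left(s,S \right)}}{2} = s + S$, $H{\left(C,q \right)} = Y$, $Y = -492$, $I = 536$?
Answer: $-1978$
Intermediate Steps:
$H{\left(C,q \right)} = -492$
$m{\left(s,S \right)} = 2 S + 2 s$ ($m{\left(s,S \right)} = 2 \left(s + S\right) = 2 \left(S + s\right) = 2 S + 2 s$)
$H{\left(-591,-235 \right)} - m{\left(207,I \right)} = -492 - \left(2 \cdot 536 + 2 \cdot 207\right) = -492 - \left(1072 + 414\right) = -492 - 1486 = -1978$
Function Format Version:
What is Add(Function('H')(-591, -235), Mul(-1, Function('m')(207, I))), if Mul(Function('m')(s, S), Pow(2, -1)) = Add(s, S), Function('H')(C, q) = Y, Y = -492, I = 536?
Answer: -1978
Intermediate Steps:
Function('H')(C, q) = -492
Function('m')(s, S) = Add(Mul(2, S), Mul(2, s)) (Function('m')(s, S) = Mul(2, Add(s, S)) = Mul(2, Add(S, s)) = Add(Mul(2, S), Mul(2, s)))
Add(Function('H')(-591, -235), Mul(-1, Function('m')(207, I))) = Add(-492, Mul(-1, Add(Mul(2, 536), Mul(2, 207)))) = Add(-492, Mul(-1, Add(1072, 414))) = Add(-492, Mul(-1, 1486)) = Add(-492, -1486) = -1978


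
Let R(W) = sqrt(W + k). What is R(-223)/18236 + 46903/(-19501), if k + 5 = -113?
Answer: -46903/19501 + I*sqrt(341)/18236 ≈ -2.4052 + 0.0010126*I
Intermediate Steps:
k = -118 (k = -5 - 113 = -118)
R(W) = sqrt(-118 + W) (R(W) = sqrt(W - 118) = sqrt(-118 + W))
R(-223)/18236 + 46903/(-19501) = sqrt(-118 - 223)/18236 + 46903/(-19501) = sqrt(-341)*(1/18236) + 46903*(-1/19501) = (I*sqrt(341))*(1/18236) - 46903/19501 = I*sqrt(341)/18236 - 46903/19501 = -46903/19501 + I*sqrt(341)/18236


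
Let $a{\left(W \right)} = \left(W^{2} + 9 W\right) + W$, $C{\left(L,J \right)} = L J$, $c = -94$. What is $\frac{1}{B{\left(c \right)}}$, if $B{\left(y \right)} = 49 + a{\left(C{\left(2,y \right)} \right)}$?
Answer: $\frac{1}{33513} \approx 2.9839 \cdot 10^{-5}$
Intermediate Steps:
$C{\left(L,J \right)} = J L$
$a{\left(W \right)} = W^{2} + 10 W$
$B{\left(y \right)} = 49 + 2 y \left(10 + 2 y\right)$ ($B{\left(y \right)} = 49 + y 2 \left(10 + y 2\right) = 49 + 2 y \left(10 + 2 y\right)$)
$\frac{1}{B{\left(c \right)}} = \frac{1}{49 + 4 \left(-94\right) \left(5 - 94\right)} = \frac{1}{49 + 4 \left(-94\right) \left(-89\right)} = \frac{1}{49 + 33464} = \frac{1}{33513}$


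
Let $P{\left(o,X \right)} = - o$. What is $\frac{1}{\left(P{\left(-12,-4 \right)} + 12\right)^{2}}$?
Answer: $\frac{1}{576} \approx 0.0017361$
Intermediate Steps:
$\frac{1}{\left(P{\left(-12,-4 \right)} + 12\right)^{2}} = \frac{1}{\left(\left(-1\right) \left(-12\right) + 12\right)^{2}} = \frac{1}{\left(12 + 12\right)^{2}} = \frac{1}{24^{2}} = \frac{1}{576}$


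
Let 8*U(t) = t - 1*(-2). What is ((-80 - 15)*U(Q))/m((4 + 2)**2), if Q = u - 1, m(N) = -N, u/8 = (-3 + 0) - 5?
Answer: -665/32 ≈ -20.781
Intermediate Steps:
u = -64 (u = 8*((-3 + 0) - 5) = 8*(-3 - 5) = 8*(-8) = -64)
Q = -65 (Q = -64 - 1 = -65)
U(t) = 1/4 + t/8 (U(t) = (t - 1*(-2))/8 = (t + 2)/8 = (2 + t)/8 = 1/4 + t/8)
((-80 - 15)*U(Q))/m((4 + 2)**2) = ((-80 - 15)*(1/4 + (1/8)*(-65)))/((-(4 + 2)**2)) = (-95*(1/4 - 65/8))/((-1*6**2)) = (-95*(-63/8))/((-1*36)) = (5985/8)/(-36) = (5985/8)*(-1/36) = -665/32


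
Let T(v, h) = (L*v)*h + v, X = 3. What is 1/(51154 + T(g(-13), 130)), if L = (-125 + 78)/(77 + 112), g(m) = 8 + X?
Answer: 189/9602975 ≈ 1.9681e-5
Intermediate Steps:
g(m) = 11 (g(m) = 8 + 3 = 11)
L = -47/189 ≈ -0.24868
T(v, h) = v - 47*h*v/189 (T(v, h) = (-47*v/189)*h + v = -47*h*v/189 + v = v - 47*h*v/189)
1/(51154 + T(g(-13), 130)) = 1/(51154 + (1/189)*11*(189 - 47*130)) = 1/(51154 + (1/189)*11*(189 - 6110)) = 1/(51154 + (1/189)*11*(-5921)) = 1/(51154 - 65131/189) = 1/(9602975/189) = 189/9602975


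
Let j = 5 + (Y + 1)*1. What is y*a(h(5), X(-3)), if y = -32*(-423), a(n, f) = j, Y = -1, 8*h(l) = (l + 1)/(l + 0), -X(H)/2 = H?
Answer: 67680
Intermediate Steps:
X(H) = -2*H
h(l) = (1 + l)/(8*l) (h(l) = ((l + 1)/(l + 0))/8 = ((1 + l)/l)/8 = (1 + l)/(8*l))
j = 5 (j = 5 + (-1 + 1)*1 = 5 + 0*1 = 5 + 0 = 5)
a(n, f) = 5
y = 13536
y*a(h(5), X(-3)) = 13536*5 = 67680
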